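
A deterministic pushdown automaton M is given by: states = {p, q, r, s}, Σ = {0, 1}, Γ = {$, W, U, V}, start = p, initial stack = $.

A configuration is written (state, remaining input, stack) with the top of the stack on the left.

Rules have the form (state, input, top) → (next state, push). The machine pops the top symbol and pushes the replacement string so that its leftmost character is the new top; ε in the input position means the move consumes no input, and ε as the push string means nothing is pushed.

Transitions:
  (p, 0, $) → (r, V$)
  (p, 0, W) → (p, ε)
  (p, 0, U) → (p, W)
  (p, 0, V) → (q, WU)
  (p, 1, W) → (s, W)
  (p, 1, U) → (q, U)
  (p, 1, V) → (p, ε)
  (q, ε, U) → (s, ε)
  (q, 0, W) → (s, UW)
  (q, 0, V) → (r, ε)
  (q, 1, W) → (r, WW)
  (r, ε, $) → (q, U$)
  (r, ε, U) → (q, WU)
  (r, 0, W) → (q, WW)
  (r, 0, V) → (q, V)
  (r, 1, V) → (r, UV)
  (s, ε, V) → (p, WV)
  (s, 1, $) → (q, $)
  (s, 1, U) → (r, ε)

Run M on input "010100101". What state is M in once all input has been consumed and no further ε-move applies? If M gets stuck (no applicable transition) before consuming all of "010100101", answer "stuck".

r

(p, 010100101, $) ⊢ (r, 10100101, V$) ⊢ (r, 0100101, UV$) ⊢ (q, 0100101, WUV$) ⊢ (s, 100101, UWUV$) ⊢ (r, 00101, WUV$) ⊢ (q, 0101, WWUV$) ⊢ (s, 101, UWWUV$) ⊢ (r, 01, WWUV$) ⊢ (q, 1, WWWUV$) ⊢ (r, ε, WWWWUV$)
All input consumed; M is in state r.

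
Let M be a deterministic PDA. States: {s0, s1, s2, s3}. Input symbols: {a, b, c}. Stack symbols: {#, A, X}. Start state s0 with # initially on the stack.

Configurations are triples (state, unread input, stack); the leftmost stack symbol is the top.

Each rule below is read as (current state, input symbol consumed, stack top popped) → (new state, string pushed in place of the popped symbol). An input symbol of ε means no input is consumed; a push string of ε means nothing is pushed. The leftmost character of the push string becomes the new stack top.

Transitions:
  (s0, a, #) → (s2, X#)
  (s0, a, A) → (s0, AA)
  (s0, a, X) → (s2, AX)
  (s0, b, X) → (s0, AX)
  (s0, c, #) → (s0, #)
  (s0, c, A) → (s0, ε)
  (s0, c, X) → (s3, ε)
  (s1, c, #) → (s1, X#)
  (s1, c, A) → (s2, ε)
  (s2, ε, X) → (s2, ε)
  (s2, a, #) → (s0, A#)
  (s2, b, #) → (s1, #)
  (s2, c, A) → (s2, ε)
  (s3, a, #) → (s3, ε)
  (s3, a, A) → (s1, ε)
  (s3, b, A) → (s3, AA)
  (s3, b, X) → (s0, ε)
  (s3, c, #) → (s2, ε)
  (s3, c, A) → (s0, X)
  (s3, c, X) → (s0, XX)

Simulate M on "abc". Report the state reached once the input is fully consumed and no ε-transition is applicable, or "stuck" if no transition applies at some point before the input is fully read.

(s0, abc, #)
  read a, top #: go to s2, push X# → (s2, bc, X#)
  ε-move, top X: go to s2, push ε → (s2, bc, #)
  read b, top #: go to s1, push # → (s1, c, #)
  read c, top #: go to s1, push X# → (s1, ε, X#)
All input consumed; M is in state s1.

s1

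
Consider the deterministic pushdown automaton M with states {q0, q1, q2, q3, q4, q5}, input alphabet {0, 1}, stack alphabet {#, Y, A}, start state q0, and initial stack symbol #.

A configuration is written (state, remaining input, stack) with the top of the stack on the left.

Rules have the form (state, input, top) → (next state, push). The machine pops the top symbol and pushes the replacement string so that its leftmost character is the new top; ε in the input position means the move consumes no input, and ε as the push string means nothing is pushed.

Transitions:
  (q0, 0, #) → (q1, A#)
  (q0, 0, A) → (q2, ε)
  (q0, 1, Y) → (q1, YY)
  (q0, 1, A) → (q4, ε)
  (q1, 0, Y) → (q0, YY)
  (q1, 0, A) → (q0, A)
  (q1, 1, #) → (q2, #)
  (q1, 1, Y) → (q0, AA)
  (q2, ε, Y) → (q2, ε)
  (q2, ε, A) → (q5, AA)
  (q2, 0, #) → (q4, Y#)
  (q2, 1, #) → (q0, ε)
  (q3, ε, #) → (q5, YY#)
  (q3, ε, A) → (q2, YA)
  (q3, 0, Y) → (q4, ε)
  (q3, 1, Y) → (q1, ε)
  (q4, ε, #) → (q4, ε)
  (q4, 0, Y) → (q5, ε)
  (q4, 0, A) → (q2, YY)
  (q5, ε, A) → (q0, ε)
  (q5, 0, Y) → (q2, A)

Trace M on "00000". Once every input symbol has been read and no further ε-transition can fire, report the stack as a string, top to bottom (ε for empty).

#

(q0, 00000, #)
  read 0, top #: go to q1, push A# → (q1, 0000, A#)
  read 0, top A: go to q0, push A → (q0, 000, A#)
  read 0, top A: go to q2, push ε → (q2, 00, #)
  read 0, top #: go to q4, push Y# → (q4, 0, Y#)
  read 0, top Y: go to q5, push ε → (q5, ε, #)
All input consumed in state q5 with stack #.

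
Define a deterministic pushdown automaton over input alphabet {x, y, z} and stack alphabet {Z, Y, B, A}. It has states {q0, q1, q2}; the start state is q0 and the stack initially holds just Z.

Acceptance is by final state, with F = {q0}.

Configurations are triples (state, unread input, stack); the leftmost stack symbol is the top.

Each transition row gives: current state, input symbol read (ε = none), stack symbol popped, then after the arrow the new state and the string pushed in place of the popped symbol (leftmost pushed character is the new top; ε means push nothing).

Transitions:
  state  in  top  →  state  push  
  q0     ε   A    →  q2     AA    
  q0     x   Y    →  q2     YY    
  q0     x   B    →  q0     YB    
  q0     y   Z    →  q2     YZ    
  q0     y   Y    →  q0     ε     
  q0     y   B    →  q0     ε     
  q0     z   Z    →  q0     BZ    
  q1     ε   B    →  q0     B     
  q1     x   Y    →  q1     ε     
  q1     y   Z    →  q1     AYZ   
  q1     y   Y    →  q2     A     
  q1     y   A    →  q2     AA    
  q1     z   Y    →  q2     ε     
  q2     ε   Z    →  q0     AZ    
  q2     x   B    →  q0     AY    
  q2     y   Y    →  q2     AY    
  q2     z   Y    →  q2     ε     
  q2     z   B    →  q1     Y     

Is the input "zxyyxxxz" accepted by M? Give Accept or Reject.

Reject

(q0, zxyyxxxz, Z)
  read z, top Z: go to q0, push BZ → (q0, xyyxxxz, BZ)
  read x, top B: go to q0, push YB → (q0, yyxxxz, YBZ)
  read y, top Y: go to q0, push ε → (q0, yxxxz, BZ)
  read y, top B: go to q0, push ε → (q0, xxxz, Z)
No transition applies at (q0, xxxz, Z); input not fully consumed.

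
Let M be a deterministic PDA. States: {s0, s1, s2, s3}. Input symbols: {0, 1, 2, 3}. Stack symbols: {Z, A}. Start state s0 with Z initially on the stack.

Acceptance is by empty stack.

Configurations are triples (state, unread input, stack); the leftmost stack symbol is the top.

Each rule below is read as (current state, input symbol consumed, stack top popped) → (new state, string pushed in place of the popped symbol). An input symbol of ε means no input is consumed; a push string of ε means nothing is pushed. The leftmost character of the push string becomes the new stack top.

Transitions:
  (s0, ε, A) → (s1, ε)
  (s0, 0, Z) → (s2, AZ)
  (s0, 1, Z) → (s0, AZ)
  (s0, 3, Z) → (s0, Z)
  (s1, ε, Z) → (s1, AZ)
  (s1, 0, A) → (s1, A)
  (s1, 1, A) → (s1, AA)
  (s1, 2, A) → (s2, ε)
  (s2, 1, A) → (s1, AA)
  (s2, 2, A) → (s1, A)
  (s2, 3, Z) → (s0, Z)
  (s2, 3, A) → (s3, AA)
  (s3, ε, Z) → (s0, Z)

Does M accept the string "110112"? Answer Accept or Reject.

(s0, 110112, Z)
  read 1, top Z: go to s0, push AZ → (s0, 10112, AZ)
  ε-move, top A: go to s1, push ε → (s1, 10112, Z)
  ε-move, top Z: go to s1, push AZ → (s1, 10112, AZ)
  read 1, top A: go to s1, push AA → (s1, 0112, AAZ)
  read 0, top A: go to s1, push A → (s1, 112, AAZ)
  read 1, top A: go to s1, push AA → (s1, 12, AAAZ)
  read 1, top A: go to s1, push AA → (s1, 2, AAAAZ)
  read 2, top A: go to s2, push ε → (s2, ε, AAAZ)
All input consumed; stack is AAAZ, not empty, and no further ε-move applies.

Reject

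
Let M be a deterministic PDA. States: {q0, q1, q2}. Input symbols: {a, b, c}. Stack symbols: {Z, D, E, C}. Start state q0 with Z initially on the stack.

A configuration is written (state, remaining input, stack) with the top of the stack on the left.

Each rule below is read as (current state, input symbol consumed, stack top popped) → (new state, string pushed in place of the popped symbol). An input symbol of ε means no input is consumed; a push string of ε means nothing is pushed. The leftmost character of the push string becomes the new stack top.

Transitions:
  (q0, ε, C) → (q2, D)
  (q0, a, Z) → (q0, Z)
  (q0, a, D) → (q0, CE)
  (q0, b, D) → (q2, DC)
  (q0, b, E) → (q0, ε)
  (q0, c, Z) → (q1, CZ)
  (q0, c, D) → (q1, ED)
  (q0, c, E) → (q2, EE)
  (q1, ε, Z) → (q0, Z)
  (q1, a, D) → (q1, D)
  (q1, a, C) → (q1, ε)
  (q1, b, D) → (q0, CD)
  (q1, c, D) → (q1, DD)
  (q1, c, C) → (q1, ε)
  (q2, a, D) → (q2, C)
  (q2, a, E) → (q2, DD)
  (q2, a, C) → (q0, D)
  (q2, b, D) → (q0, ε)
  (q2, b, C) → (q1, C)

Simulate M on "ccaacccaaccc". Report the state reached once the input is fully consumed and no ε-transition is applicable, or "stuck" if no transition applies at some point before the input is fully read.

q1

(q0, ccaacccaaccc, Z)
  read c, top Z: go to q1, push CZ → (q1, caacccaaccc, CZ)
  read c, top C: go to q1, push ε → (q1, aacccaaccc, Z)
  ε-move, top Z: go to q0, push Z → (q0, aacccaaccc, Z)
  read a, top Z: go to q0, push Z → (q0, acccaaccc, Z)
  read a, top Z: go to q0, push Z → (q0, cccaaccc, Z)
  read c, top Z: go to q1, push CZ → (q1, ccaaccc, CZ)
  read c, top C: go to q1, push ε → (q1, caaccc, Z)
  ε-move, top Z: go to q0, push Z → (q0, caaccc, Z)
  read c, top Z: go to q1, push CZ → (q1, aaccc, CZ)
  read a, top C: go to q1, push ε → (q1, accc, Z)
  ε-move, top Z: go to q0, push Z → (q0, accc, Z)
  read a, top Z: go to q0, push Z → (q0, ccc, Z)
  read c, top Z: go to q1, push CZ → (q1, cc, CZ)
  read c, top C: go to q1, push ε → (q1, c, Z)
  ε-move, top Z: go to q0, push Z → (q0, c, Z)
  read c, top Z: go to q1, push CZ → (q1, ε, CZ)
All input consumed; M is in state q1.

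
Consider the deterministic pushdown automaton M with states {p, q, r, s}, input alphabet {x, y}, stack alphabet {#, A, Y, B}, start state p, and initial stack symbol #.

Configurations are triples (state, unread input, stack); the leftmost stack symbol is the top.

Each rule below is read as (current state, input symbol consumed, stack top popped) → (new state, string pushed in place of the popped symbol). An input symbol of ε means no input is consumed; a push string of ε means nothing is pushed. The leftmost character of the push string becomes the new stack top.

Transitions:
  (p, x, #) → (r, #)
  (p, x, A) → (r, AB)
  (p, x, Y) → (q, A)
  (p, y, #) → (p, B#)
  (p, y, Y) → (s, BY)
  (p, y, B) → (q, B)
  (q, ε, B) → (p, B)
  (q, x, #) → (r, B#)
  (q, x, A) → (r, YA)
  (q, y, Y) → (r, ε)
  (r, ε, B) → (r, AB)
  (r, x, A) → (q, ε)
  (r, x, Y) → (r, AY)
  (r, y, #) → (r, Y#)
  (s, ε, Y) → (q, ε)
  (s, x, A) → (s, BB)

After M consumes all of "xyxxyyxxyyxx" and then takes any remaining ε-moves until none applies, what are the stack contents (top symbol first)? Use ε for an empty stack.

(p, xyxxyyxxyyxx, #) ⊢ (r, yxxyyxxyyxx, #) ⊢ (r, xxyyxxyyxx, Y#) ⊢ (r, xyyxxyyxx, AY#) ⊢ (q, yyxxyyxx, Y#) ⊢ (r, yxxyyxx, #) ⊢ (r, xxyyxx, Y#) ⊢ (r, xyyxx, AY#) ⊢ (q, yyxx, Y#) ⊢ (r, yxx, #) ⊢ (r, xx, Y#) ⊢ (r, x, AY#) ⊢ (q, ε, Y#)
All input consumed in state q with stack Y#.

Y#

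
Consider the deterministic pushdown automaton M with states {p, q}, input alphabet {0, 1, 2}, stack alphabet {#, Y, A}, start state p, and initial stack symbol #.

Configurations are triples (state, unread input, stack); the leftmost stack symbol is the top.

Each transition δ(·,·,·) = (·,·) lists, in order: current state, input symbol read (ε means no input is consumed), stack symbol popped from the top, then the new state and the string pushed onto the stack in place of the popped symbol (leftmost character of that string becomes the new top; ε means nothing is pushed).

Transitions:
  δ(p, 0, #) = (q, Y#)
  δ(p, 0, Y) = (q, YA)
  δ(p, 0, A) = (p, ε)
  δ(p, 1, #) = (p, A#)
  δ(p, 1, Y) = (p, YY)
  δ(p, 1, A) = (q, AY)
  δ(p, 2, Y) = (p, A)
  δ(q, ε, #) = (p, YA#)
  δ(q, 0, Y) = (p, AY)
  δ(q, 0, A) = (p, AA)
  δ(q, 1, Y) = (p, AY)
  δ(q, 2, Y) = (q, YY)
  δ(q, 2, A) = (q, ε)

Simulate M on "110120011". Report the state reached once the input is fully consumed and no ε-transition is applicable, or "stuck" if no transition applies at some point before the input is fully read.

p

(p, 110120011, #) ⊢ (p, 10120011, A#) ⊢ (q, 0120011, AY#) ⊢ (p, 120011, AAY#) ⊢ (q, 20011, AYAY#) ⊢ (q, 0011, YAY#) ⊢ (p, 011, AYAY#) ⊢ (p, 11, YAY#) ⊢ (p, 1, YYAY#) ⊢ (p, ε, YYYAY#)
All input consumed; M is in state p.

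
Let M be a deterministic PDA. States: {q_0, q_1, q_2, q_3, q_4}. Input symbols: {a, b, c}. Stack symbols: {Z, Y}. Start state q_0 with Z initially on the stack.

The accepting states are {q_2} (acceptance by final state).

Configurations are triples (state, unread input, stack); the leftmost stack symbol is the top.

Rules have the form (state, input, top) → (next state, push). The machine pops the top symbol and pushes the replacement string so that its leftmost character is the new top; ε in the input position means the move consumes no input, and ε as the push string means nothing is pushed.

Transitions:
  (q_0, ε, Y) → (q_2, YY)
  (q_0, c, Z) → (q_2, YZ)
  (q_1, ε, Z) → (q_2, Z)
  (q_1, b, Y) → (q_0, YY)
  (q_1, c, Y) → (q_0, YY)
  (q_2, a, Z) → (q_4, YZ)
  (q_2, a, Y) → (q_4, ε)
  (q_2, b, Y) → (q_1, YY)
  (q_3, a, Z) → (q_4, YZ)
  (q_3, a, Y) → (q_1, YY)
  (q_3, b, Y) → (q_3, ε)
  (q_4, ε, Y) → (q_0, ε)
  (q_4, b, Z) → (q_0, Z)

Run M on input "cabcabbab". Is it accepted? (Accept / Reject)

Reject

(q_0, cabcabbab, Z)
  read c, top Z: go to q_2, push YZ → (q_2, abcabbab, YZ)
  read a, top Y: go to q_4, push ε → (q_4, bcabbab, Z)
  read b, top Z: go to q_0, push Z → (q_0, cabbab, Z)
  read c, top Z: go to q_2, push YZ → (q_2, abbab, YZ)
  read a, top Y: go to q_4, push ε → (q_4, bbab, Z)
  read b, top Z: go to q_0, push Z → (q_0, bab, Z)
No transition applies at (q_0, bab, Z); input not fully consumed.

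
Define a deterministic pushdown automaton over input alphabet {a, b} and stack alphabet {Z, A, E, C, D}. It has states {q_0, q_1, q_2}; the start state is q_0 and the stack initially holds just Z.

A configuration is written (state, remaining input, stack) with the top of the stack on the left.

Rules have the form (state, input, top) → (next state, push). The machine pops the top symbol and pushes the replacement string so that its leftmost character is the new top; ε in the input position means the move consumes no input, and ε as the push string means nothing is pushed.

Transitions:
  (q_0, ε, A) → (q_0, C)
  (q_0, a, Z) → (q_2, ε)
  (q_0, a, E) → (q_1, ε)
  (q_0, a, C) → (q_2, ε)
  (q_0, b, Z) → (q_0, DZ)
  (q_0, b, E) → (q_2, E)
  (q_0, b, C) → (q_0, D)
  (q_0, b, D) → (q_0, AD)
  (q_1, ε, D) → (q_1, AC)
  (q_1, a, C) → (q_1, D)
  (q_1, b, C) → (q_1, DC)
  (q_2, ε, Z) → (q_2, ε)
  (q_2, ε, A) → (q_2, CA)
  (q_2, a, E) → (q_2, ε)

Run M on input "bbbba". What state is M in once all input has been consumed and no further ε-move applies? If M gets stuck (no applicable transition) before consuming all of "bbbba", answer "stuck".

(q_0, bbbba, Z)
  read b, top Z: go to q_0, push DZ → (q_0, bbba, DZ)
  read b, top D: go to q_0, push AD → (q_0, bba, ADZ)
  ε-move, top A: go to q_0, push C → (q_0, bba, CDZ)
  read b, top C: go to q_0, push D → (q_0, ba, DDZ)
  read b, top D: go to q_0, push AD → (q_0, a, ADDZ)
  ε-move, top A: go to q_0, push C → (q_0, a, CDDZ)
  read a, top C: go to q_2, push ε → (q_2, ε, DDZ)
All input consumed; M is in state q_2.

q_2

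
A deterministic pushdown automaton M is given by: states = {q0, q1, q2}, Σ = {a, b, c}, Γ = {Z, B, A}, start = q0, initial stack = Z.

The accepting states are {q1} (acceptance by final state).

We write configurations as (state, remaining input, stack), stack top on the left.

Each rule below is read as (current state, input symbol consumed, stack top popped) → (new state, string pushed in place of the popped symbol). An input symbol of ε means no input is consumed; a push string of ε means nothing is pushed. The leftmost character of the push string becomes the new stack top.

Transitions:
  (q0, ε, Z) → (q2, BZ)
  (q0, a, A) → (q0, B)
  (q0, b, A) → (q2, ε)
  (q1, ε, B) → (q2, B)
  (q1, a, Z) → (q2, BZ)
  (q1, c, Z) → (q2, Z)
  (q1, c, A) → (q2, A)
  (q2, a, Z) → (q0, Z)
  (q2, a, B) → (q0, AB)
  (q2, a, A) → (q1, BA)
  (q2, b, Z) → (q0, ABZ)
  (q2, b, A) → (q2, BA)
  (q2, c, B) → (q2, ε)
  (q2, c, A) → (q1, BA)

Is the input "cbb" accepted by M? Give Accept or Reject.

Reject

(q0, cbb, Z)
  ε-move, top Z: go to q2, push BZ → (q2, cbb, BZ)
  read c, top B: go to q2, push ε → (q2, bb, Z)
  read b, top Z: go to q0, push ABZ → (q0, b, ABZ)
  read b, top A: go to q2, push ε → (q2, ε, BZ)
All input consumed; state q2 ∉ F and no further ε-move applies.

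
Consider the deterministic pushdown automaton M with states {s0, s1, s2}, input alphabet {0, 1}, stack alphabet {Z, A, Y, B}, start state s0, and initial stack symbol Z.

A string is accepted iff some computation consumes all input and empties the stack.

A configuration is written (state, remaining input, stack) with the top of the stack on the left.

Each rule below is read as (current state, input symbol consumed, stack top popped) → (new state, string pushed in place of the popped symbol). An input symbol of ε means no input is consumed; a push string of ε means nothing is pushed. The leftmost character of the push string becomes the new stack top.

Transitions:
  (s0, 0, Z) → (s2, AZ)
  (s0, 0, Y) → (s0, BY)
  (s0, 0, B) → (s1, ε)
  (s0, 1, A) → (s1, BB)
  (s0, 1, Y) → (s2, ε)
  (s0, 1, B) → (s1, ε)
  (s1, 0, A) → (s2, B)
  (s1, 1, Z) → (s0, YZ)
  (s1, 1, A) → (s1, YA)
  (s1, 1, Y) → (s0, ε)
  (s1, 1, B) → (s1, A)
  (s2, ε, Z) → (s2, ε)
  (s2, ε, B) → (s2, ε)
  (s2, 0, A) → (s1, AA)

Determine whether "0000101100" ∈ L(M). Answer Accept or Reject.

Reject

(s0, 0000101100, Z)
  read 0, top Z: go to s2, push AZ → (s2, 000101100, AZ)
  read 0, top A: go to s1, push AA → (s1, 00101100, AAZ)
  read 0, top A: go to s2, push B → (s2, 0101100, BAZ)
  ε-move, top B: go to s2, push ε → (s2, 0101100, AZ)
  read 0, top A: go to s1, push AA → (s1, 101100, AAZ)
  read 1, top A: go to s1, push YA → (s1, 01100, YAAZ)
No transition applies at (s1, 01100, YAAZ); input not fully consumed.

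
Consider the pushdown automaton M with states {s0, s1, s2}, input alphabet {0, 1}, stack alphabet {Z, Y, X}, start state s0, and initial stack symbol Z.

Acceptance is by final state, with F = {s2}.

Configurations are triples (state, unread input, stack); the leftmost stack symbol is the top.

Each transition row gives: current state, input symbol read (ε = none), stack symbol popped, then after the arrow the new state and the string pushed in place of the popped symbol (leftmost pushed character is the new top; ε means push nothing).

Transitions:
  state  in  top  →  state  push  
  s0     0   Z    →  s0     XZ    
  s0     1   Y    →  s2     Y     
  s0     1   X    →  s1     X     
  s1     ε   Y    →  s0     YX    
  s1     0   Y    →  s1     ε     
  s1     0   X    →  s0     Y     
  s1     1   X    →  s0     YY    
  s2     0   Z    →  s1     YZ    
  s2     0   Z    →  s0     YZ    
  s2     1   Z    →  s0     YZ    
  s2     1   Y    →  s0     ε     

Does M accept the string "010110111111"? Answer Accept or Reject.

No computation consumes all input and reaches a final state.

Reject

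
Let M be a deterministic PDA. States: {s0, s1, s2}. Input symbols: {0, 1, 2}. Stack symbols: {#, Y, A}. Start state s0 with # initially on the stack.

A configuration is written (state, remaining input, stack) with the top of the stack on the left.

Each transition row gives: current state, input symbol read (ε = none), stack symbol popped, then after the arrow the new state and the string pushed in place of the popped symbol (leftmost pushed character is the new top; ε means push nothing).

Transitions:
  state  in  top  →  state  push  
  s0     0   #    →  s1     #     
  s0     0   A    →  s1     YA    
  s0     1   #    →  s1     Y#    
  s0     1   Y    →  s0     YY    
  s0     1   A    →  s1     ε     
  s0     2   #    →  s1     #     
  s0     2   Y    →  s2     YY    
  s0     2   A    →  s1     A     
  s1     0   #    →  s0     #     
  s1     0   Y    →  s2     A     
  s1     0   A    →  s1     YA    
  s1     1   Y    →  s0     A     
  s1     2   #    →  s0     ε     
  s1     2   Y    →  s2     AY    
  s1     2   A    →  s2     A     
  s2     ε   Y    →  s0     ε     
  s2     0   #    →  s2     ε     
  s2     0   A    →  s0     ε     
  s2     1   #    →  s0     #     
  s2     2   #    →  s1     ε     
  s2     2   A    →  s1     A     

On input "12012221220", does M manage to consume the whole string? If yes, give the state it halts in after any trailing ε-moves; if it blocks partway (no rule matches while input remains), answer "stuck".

stuck

(s0, 12012221220, #) ⊢ (s1, 2012221220, Y#) ⊢ (s2, 012221220, AY#) ⊢ (s0, 12221220, Y#) ⊢ (s0, 2221220, YY#) ⊢ (s2, 221220, YYY#) ⊢ (s0, 221220, YY#) ⊢ (s2, 21220, YYY#) ⊢ (s0, 21220, YY#) ⊢ (s2, 1220, YYY#) ⊢ (s0, 1220, YY#) ⊢ (s0, 220, YYY#) ⊢ (s2, 20, YYYY#) ⊢ (s0, 20, YYY#) ⊢ (s2, 0, YYYY#) ⊢ (s0, 0, YYY#)
No transition for (s0, 0, top Y); M blocks with input 0 remaining.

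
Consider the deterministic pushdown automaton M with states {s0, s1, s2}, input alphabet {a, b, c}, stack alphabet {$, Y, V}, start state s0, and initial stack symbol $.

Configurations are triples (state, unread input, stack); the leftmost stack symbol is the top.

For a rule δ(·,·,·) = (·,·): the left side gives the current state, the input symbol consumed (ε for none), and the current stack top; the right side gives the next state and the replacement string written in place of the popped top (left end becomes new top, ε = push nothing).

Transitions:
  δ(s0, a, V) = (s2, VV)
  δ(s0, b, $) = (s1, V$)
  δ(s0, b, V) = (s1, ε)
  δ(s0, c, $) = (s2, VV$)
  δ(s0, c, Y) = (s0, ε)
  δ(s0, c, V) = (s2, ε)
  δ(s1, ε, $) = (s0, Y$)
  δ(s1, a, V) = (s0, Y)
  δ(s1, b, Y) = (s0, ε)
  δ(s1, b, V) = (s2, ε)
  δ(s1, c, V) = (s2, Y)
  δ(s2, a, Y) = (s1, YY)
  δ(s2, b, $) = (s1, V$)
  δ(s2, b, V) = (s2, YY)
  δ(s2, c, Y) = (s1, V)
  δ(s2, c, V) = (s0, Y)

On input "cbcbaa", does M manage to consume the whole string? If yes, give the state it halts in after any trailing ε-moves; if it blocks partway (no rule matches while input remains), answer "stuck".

stuck

(s0, cbcbaa, $)
  read c, top $: go to s2, push VV$ → (s2, bcbaa, VV$)
  read b, top V: go to s2, push YY → (s2, cbaa, YYV$)
  read c, top Y: go to s1, push V → (s1, baa, VYV$)
  read b, top V: go to s2, push ε → (s2, aa, YV$)
  read a, top Y: go to s1, push YY → (s1, a, YYV$)
No transition for (s1, a, top Y); M blocks with input a remaining.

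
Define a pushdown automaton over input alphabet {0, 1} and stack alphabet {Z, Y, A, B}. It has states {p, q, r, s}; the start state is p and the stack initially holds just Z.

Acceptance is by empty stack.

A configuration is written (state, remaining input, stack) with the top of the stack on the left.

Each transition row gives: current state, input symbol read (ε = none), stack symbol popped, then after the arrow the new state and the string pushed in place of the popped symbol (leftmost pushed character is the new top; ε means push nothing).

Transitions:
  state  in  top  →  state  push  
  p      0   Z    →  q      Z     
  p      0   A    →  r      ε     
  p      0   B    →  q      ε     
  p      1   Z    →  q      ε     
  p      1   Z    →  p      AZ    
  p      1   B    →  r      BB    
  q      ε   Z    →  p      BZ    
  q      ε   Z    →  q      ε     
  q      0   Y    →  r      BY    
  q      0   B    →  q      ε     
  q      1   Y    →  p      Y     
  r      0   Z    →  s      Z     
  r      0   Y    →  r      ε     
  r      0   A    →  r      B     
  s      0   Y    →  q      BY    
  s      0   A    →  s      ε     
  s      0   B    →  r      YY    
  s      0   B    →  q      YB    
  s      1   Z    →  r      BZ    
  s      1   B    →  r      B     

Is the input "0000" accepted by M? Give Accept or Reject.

Accept

One accepting computation: (p, 0000, Z) ⊢ (q, 000, Z) ⊢ (p, 000, BZ) ⊢ (q, 00, Z) ⊢ (p, 00, BZ) ⊢ (q, 0, Z) ⊢ (p, 0, BZ) ⊢ (q, ε, Z) ⊢ (q, ε, ε)
All input consumed and the stack is empty.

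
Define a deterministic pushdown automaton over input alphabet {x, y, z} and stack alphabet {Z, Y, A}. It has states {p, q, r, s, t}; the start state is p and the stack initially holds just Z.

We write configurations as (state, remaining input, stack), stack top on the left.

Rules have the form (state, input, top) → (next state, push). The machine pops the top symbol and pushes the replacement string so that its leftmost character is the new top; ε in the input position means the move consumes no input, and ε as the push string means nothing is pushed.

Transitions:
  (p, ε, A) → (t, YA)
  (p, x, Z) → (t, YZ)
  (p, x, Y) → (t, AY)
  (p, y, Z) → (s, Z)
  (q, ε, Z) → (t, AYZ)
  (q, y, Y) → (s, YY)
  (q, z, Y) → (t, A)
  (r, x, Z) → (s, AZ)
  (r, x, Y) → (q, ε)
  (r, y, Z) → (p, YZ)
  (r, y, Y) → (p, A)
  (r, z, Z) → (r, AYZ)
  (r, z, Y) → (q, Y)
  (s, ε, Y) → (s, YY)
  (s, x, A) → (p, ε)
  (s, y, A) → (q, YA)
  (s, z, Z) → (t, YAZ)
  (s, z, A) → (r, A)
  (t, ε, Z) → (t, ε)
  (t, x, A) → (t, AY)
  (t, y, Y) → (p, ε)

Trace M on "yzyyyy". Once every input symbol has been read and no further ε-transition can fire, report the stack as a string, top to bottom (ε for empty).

(p, yzyyyy, Z) ⊢ (s, zyyyy, Z) ⊢ (t, yyyy, YAZ) ⊢ (p, yyy, AZ) ⊢ (t, yyy, YAZ) ⊢ (p, yy, AZ) ⊢ (t, yy, YAZ) ⊢ (p, y, AZ) ⊢ (t, y, YAZ) ⊢ (p, ε, AZ) ⊢ (t, ε, YAZ)
All input consumed in state t with stack YAZ.

YAZ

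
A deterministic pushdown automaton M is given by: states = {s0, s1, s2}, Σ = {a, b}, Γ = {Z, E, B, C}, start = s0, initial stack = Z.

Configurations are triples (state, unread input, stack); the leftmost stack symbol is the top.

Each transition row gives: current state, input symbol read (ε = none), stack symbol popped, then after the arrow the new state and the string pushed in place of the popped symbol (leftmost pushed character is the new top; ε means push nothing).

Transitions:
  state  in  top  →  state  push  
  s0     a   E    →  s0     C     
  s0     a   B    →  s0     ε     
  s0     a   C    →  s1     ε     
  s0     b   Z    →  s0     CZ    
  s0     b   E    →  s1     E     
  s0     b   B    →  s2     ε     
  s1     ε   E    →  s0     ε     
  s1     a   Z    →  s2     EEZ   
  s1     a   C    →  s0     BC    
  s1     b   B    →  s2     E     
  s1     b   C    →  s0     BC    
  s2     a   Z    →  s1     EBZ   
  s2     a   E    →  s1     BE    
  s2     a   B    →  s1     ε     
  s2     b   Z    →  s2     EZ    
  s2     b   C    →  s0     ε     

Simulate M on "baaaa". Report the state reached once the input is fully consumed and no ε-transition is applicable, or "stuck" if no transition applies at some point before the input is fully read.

stuck

(s0, baaaa, Z)
  read b, top Z: go to s0, push CZ → (s0, aaaa, CZ)
  read a, top C: go to s1, push ε → (s1, aaa, Z)
  read a, top Z: go to s2, push EEZ → (s2, aa, EEZ)
  read a, top E: go to s1, push BE → (s1, a, BEEZ)
No transition for (s1, a, top B); M blocks with input a remaining.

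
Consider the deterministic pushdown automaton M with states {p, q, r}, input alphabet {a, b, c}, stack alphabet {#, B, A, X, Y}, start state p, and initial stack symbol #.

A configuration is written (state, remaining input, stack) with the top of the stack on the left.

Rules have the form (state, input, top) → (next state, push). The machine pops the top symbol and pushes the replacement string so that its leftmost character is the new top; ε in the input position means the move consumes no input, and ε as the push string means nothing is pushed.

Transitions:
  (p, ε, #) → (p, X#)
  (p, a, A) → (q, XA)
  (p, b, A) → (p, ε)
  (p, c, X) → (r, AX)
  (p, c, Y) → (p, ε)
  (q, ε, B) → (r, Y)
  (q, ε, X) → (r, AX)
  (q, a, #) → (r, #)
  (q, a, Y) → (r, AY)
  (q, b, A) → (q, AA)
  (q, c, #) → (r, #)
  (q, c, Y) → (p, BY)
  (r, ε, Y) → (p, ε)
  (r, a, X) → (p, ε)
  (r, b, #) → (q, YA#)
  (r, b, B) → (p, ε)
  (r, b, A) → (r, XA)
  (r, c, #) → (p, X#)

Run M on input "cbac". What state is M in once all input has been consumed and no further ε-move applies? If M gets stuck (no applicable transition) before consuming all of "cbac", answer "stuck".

stuck

(p, cbac, #) ⊢ (p, cbac, X#) ⊢ (r, bac, AX#) ⊢ (r, ac, XAX#) ⊢ (p, c, AX#)
No transition for (p, c, top A); M blocks with input c remaining.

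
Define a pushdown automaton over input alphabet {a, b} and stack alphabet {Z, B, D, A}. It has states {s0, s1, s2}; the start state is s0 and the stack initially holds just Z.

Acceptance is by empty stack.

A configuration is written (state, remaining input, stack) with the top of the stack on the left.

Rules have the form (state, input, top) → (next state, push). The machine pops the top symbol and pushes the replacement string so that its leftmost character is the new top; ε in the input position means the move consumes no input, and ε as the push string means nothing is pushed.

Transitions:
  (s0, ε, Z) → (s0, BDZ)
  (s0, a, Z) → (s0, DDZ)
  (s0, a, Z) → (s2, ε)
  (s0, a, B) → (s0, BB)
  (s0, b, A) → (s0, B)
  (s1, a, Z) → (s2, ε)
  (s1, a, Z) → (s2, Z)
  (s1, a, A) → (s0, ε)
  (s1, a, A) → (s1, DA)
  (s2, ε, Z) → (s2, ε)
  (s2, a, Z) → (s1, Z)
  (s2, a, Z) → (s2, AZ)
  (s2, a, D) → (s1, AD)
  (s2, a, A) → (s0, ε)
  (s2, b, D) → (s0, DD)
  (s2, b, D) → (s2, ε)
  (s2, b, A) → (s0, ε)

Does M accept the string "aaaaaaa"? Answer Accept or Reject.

Reject

No computation consumes all input and empties the stack.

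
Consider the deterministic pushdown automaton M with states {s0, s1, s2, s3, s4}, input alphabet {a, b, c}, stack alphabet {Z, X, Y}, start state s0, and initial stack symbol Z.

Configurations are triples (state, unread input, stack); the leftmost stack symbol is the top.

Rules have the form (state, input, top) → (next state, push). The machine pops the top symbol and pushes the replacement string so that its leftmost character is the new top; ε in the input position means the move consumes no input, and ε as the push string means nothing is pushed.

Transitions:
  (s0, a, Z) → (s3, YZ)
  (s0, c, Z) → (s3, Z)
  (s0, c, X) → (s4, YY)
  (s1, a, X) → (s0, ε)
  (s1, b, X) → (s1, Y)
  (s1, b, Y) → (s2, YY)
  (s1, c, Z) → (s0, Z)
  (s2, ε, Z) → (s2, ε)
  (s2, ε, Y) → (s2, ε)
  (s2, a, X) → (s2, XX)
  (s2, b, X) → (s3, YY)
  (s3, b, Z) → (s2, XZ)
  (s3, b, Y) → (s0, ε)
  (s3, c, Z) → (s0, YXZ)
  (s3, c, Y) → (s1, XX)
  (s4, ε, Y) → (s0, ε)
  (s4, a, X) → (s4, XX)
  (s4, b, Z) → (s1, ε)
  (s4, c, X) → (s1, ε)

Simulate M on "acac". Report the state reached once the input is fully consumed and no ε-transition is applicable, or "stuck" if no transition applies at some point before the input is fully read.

(s0, acac, Z)
  read a, top Z: go to s3, push YZ → (s3, cac, YZ)
  read c, top Y: go to s1, push XX → (s1, ac, XXZ)
  read a, top X: go to s0, push ε → (s0, c, XZ)
  read c, top X: go to s4, push YY → (s4, ε, YYZ)
  ε-move, top Y: go to s0, push ε → (s0, ε, YZ)
All input consumed; M is in state s0.

s0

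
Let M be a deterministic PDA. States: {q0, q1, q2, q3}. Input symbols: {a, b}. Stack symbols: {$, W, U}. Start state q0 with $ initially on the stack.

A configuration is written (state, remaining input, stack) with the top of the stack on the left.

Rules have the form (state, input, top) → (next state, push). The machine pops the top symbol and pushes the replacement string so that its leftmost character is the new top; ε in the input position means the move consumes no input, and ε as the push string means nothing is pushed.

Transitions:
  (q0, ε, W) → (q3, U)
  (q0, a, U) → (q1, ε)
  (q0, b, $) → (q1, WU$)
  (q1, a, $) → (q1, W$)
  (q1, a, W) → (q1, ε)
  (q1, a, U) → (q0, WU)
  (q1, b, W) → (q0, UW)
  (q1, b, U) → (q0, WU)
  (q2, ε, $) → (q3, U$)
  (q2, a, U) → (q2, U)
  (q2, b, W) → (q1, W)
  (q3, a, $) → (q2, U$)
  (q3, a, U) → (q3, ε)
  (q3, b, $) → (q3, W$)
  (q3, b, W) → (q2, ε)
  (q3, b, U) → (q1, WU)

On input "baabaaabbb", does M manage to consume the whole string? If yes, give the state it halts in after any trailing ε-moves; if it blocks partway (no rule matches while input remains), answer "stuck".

stuck

(q0, baabaaabbb, $)
  read b, top $: go to q1, push WU$ → (q1, aabaaabbb, WU$)
  read a, top W: go to q1, push ε → (q1, abaaabbb, U$)
  read a, top U: go to q0, push WU → (q0, baaabbb, WU$)
  ε-move, top W: go to q3, push U → (q3, baaabbb, UU$)
  read b, top U: go to q1, push WU → (q1, aaabbb, WUU$)
  read a, top W: go to q1, push ε → (q1, aabbb, UU$)
  read a, top U: go to q0, push WU → (q0, abbb, WUU$)
  ε-move, top W: go to q3, push U → (q3, abbb, UUU$)
  read a, top U: go to q3, push ε → (q3, bbb, UU$)
  read b, top U: go to q1, push WU → (q1, bb, WUU$)
  read b, top W: go to q0, push UW → (q0, b, UWUU$)
No transition for (q0, b, top U); M blocks with input b remaining.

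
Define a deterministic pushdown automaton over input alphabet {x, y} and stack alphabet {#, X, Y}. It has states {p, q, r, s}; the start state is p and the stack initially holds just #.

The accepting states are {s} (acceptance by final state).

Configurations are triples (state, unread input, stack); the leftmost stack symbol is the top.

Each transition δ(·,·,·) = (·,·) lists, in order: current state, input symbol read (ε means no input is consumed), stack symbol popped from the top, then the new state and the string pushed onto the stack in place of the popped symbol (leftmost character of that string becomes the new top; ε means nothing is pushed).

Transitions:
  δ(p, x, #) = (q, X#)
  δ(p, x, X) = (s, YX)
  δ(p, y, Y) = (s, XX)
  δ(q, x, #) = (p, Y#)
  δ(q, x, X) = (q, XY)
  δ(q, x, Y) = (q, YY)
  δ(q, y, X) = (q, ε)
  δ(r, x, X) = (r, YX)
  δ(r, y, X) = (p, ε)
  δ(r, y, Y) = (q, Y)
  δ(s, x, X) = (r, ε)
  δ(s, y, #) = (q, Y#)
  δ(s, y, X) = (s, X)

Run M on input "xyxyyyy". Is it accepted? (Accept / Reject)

Accept

(p, xyxyyyy, #) ⊢ (q, yxyyyy, X#) ⊢ (q, xyyyy, #) ⊢ (p, yyyy, Y#) ⊢ (s, yyy, XX#) ⊢ (s, yy, XX#) ⊢ (s, y, XX#) ⊢ (s, ε, XX#)
All input consumed; state s ∈ F.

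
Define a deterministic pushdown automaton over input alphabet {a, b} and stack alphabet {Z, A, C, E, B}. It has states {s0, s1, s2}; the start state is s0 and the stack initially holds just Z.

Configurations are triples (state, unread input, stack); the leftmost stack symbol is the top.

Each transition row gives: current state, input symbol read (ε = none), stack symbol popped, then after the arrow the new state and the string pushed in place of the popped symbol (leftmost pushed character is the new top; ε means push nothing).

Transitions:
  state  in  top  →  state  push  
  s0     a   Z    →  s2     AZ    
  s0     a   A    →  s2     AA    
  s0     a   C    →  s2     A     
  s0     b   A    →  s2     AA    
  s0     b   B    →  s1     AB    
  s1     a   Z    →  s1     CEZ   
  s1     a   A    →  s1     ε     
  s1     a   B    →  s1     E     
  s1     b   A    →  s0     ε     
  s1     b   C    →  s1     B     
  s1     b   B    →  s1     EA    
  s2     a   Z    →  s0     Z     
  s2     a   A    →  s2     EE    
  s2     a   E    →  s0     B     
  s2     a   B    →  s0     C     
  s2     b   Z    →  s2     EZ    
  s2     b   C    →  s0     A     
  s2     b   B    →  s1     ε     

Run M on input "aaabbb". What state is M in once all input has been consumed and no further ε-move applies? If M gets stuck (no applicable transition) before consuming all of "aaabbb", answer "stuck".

(s0, aaabbb, Z) ⊢ (s2, aabbb, AZ) ⊢ (s2, abbb, EEZ) ⊢ (s0, bbb, BEZ) ⊢ (s1, bb, ABEZ) ⊢ (s0, b, BEZ) ⊢ (s1, ε, ABEZ)
All input consumed; M is in state s1.

s1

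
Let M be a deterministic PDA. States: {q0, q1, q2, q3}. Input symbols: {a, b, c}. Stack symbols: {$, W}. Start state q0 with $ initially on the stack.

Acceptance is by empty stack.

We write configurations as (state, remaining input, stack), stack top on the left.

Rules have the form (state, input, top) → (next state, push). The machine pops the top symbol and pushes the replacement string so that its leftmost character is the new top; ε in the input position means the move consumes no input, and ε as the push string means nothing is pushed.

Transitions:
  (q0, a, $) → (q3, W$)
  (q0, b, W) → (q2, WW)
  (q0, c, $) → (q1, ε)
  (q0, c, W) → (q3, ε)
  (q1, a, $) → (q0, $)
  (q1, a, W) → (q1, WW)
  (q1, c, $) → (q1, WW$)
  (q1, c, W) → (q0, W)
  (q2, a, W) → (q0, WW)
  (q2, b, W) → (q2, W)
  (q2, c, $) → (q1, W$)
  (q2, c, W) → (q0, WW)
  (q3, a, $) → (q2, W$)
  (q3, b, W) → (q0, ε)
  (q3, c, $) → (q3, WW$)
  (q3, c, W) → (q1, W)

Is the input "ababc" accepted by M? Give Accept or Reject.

(q0, ababc, $)
  read a, top $: go to q3, push W$ → (q3, babc, W$)
  read b, top W: go to q0, push ε → (q0, abc, $)
  read a, top $: go to q3, push W$ → (q3, bc, W$)
  read b, top W: go to q0, push ε → (q0, c, $)
  read c, top $: go to q1, push ε → (q1, ε, ε)
All input consumed and the stack is empty.

Accept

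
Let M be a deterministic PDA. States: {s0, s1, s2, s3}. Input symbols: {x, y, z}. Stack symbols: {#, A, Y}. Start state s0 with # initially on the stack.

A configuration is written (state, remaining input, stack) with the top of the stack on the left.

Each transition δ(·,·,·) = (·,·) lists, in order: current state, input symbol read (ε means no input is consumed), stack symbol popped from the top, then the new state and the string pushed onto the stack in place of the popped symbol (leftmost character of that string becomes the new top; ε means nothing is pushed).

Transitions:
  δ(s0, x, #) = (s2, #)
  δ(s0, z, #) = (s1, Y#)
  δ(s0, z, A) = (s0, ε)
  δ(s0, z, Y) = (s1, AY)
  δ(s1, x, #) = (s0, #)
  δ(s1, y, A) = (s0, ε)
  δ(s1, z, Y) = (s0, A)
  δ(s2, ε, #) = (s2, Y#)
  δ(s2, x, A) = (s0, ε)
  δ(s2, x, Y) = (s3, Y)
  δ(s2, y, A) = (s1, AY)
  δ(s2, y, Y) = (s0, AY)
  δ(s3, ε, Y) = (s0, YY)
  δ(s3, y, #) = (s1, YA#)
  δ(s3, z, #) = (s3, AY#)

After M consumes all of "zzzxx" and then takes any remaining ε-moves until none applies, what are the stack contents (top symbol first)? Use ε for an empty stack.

(s0, zzzxx, #)
  read z, top #: go to s1, push Y# → (s1, zzxx, Y#)
  read z, top Y: go to s0, push A → (s0, zxx, A#)
  read z, top A: go to s0, push ε → (s0, xx, #)
  read x, top #: go to s2, push # → (s2, x, #)
  ε-move, top #: go to s2, push Y# → (s2, x, Y#)
  read x, top Y: go to s3, push Y → (s3, ε, Y#)
  ε-move, top Y: go to s0, push YY → (s0, ε, YY#)
All input consumed in state s0 with stack YY#.

YY#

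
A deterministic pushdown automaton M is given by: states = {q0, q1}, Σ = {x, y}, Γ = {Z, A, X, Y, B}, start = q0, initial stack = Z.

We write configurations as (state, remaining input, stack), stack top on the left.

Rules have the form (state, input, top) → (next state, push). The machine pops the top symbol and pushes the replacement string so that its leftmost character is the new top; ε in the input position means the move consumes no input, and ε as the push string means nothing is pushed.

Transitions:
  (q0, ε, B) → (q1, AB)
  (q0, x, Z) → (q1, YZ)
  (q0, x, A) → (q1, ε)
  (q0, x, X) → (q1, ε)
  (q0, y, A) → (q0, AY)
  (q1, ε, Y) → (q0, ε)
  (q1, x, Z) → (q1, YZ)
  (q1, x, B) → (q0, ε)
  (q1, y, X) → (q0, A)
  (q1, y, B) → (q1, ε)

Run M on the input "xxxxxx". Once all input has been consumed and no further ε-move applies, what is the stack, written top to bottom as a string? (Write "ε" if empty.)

Z

(q0, xxxxxx, Z)
  read x, top Z: go to q1, push YZ → (q1, xxxxx, YZ)
  ε-move, top Y: go to q0, push ε → (q0, xxxxx, Z)
  read x, top Z: go to q1, push YZ → (q1, xxxx, YZ)
  ε-move, top Y: go to q0, push ε → (q0, xxxx, Z)
  read x, top Z: go to q1, push YZ → (q1, xxx, YZ)
  ε-move, top Y: go to q0, push ε → (q0, xxx, Z)
  read x, top Z: go to q1, push YZ → (q1, xx, YZ)
  ε-move, top Y: go to q0, push ε → (q0, xx, Z)
  read x, top Z: go to q1, push YZ → (q1, x, YZ)
  ε-move, top Y: go to q0, push ε → (q0, x, Z)
  read x, top Z: go to q1, push YZ → (q1, ε, YZ)
  ε-move, top Y: go to q0, push ε → (q0, ε, Z)
All input consumed in state q0 with stack Z.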